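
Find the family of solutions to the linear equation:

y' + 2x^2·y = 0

Using integrating factor method:

General solution: y = Ce^(-2x^3/3)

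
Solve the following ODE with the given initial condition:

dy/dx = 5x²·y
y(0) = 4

General solution: y = Ce^(5x³/3)
Applying IC y(0) = 4:
Particular solution: y = 4e^(5x³/3)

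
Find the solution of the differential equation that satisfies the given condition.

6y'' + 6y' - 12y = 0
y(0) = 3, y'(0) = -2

General solution: y = C₁e^x + C₂e^(-2x)
Applying ICs: C₁ = 4/3, C₂ = 5/3
Particular solution: y = (4/3)e^x + (5/3)e^(-2x)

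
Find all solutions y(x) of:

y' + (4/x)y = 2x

Using integrating factor method:

General solution: y = (1/3)x^2 + Cx^(-4)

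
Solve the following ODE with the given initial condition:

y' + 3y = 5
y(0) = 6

General solution: y = 5/3 + Ce^(-3x)
Applying y(0) = 6: C = 6 - 5/3 = 13/3
Particular solution: y = 5/3 + (13/3)e^(-3x)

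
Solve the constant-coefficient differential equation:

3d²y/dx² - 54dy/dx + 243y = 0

Characteristic equation: 3r² - 54r + 243 = 0
Divide by 3: r² - 18r + 81 = 0
Factored: (r - 9)² = 0
Repeated root: r = 9
General solution: y = (C₁ + C₂x)e^(9x)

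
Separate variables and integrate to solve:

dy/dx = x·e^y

Separating variables and integrating:
-e^(-y) = x²/2 + C

General solution: y = -ln(C - x²/2)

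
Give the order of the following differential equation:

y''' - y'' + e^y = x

The order is 3 (highest derivative is of order 3).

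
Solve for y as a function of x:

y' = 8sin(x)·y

Separating variables and integrating:
ln|y| = -8cos(x) + C

General solution: y = Ce^(-8cos(x))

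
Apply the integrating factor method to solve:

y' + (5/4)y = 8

Using integrating factor method:

General solution: y = 32/5 + Ce^(-5x/4)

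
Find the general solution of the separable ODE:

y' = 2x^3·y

Separating variables and integrating:
ln|y| = x^4/2 + C

General solution: y = Ce^(x^4/2)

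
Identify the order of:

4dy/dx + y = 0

The order is 1 (highest derivative is of order 1).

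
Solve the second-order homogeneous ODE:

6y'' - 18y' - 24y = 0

Characteristic equation: 6r² - 18r - 24 = 0
Divide by 6: r² - 3r - 4 = 0
Roots: r = 4, -1 (distinct real)
General solution: y = C₁e^(4x) + C₂e^(-x)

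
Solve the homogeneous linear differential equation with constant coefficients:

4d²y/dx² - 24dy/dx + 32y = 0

Characteristic equation: 4r² - 24r + 32 = 0
Divide by 4: r² - 6r + 8 = 0
Roots: r = 2, 4 (distinct real)
General solution: y = C₁e^(2x) + C₂e^(4x)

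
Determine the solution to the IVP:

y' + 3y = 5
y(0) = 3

General solution: y = 5/3 + Ce^(-3x)
Applying y(0) = 3: C = 3 - 5/3 = 4/3
Particular solution: y = 5/3 + (4/3)e^(-3x)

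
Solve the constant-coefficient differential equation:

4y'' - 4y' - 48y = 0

Characteristic equation: 4r² - 4r - 48 = 0
Divide by 4: r² - r - 12 = 0
Roots: r = 4, -3 (distinct real)
General solution: y = C₁e^(4x) + C₂e^(-3x)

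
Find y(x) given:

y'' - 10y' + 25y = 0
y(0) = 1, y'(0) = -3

General solution: y = (C₁ + C₂x)e^(5x)
Repeated root r = 5
Applying ICs: C₁ = 1, C₂ = -8
Particular solution: y = (1 - 8x)e^(5x)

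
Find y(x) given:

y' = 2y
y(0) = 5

General solution: y = Ce^(2x)
Applying IC y(0) = 5:
Particular solution: y = 5e^(2x)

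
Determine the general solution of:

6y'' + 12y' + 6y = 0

Characteristic equation: 6r² + 12r + 6 = 0
Divide by 6: r² + 2r + 1 = 0
Factored: (r + 1)² = 0
Repeated root: r = -1
General solution: y = (C₁ + C₂x)e^(-x)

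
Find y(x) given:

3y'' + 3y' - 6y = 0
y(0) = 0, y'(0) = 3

General solution: y = C₁e^x + C₂e^(-2x)
Applying ICs: C₁ = 1, C₂ = -1
Particular solution: y = e^x - e^(-2x)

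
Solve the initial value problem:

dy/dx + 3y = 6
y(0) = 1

General solution: y = 2 + Ce^(-3x)
Applying y(0) = 1: C = 1 - 2 = -1
Particular solution: y = 2 - e^(-3x)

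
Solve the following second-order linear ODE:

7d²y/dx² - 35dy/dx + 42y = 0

Characteristic equation: 7r² - 35r + 42 = 0
Divide by 7: r² - 5r + 6 = 0
Roots: r = 2, 3 (distinct real)
General solution: y = C₁e^(2x) + C₂e^(3x)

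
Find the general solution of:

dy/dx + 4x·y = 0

Using integrating factor method:

General solution: y = Ce^(-2x^2)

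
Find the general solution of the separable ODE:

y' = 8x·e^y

Separating variables and integrating:
-e^(-y) = 4x² + C

General solution: y = -ln(C - 4x²)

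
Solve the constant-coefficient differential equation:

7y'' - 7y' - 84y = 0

Characteristic equation: 7r² - 7r - 84 = 0
Divide by 7: r² - r - 12 = 0
Roots: r = 4, -3 (distinct real)
General solution: y = C₁e^(4x) + C₂e^(-3x)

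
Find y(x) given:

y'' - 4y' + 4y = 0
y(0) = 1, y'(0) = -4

General solution: y = (C₁ + C₂x)e^(2x)
Repeated root r = 2
Applying ICs: C₁ = 1, C₂ = -6
Particular solution: y = (1 - 6x)e^(2x)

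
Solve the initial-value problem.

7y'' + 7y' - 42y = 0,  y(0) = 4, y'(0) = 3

General solution: y = C₁e^(2x) + C₂e^(-3x)
Applying ICs: C₁ = 3, C₂ = 1
Particular solution: y = 3e^(2x) + e^(-3x)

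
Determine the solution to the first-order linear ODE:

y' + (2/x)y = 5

Using integrating factor method:

General solution: y = (5/3)x + Cx^(-2)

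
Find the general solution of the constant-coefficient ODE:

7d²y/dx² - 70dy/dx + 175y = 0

Characteristic equation: 7r² - 70r + 175 = 0
Divide by 7: r² - 10r + 25 = 0
Factored: (r - 5)² = 0
Repeated root: r = 5
General solution: y = (C₁ + C₂x)e^(5x)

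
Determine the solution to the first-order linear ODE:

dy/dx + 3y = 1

Using integrating factor method:

General solution: y = 1/3 + Ce^(-3x)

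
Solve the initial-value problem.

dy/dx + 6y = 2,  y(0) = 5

General solution: y = 1/3 + Ce^(-6x)
Applying y(0) = 5: C = 5 - 1/3 = 14/3
Particular solution: y = 1/3 + (14/3)e^(-6x)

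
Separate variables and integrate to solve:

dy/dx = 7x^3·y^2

Separating variables and integrating:
-1/y = 7x^4/4 + C

General solution: y^-1 = (-7/4)x^4 + C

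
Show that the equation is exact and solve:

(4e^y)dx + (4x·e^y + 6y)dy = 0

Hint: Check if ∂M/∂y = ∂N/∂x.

Verify exactness: ∂M/∂y = ∂N/∂x ✓
Find F(x,y) such that ∂F/∂x = M, ∂F/∂y = N
Solution: 4x·e^y + 3y² = C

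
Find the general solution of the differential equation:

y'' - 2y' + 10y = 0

Characteristic equation: r² - 2r + 10 = 0
Roots: r = 1 ± 3i (complex conjugates)
General solution: y = e^x(C₁cos(3x) + C₂sin(3x))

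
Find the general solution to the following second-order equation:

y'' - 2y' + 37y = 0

Characteristic equation: r² - 2r + 37 = 0
Roots: r = 1 ± 6i (complex conjugates)
General solution: y = e^x(C₁cos(6x) + C₂sin(6x))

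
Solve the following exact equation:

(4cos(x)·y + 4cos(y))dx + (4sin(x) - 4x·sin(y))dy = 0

Verify exactness: ∂M/∂y = ∂N/∂x ✓
Find F(x,y) such that ∂F/∂x = M, ∂F/∂y = N
Solution: 4sin(x)·y + 4x·cos(y) = C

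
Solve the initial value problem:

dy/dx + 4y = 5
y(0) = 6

General solution: y = 5/4 + Ce^(-4x)
Applying y(0) = 6: C = 6 - 5/4 = 19/4
Particular solution: y = 5/4 + (19/4)e^(-4x)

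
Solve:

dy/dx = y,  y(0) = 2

General solution: y = Ce^x
Applying IC y(0) = 2:
Particular solution: y = 2e^x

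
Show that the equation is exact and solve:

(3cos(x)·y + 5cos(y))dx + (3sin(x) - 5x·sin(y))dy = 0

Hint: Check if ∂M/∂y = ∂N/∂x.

Verify exactness: ∂M/∂y = ∂N/∂x ✓
Find F(x,y) such that ∂F/∂x = M, ∂F/∂y = N
Solution: 3sin(x)·y + 5x·cos(y) = C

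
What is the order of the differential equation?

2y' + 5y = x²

The order is 1 (highest derivative is of order 1).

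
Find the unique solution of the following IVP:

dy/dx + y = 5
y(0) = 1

General solution: y = 5 + Ce^(-x)
Applying y(0) = 1: C = 1 - 5 = -4
Particular solution: y = 5 - 4e^(-x)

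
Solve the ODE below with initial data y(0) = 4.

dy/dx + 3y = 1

General solution: y = 1/3 + Ce^(-3x)
Applying y(0) = 4: C = 4 - 1/3 = 11/3
Particular solution: y = 1/3 + (11/3)e^(-3x)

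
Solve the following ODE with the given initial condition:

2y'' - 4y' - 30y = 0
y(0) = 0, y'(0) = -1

General solution: y = C₁e^(5x) + C₂e^(-3x)
Applying ICs: C₁ = -1/8, C₂ = 1/8
Particular solution: y = -(1/8)e^(5x) + (1/8)e^(-3x)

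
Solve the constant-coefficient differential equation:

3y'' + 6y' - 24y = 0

Characteristic equation: 3r² + 6r - 24 = 0
Divide by 3: r² + 2r - 8 = 0
Roots: r = 2, -4 (distinct real)
General solution: y = C₁e^(2x) + C₂e^(-4x)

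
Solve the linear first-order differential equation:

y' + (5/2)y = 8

Using integrating factor method:

General solution: y = 16/5 + Ce^(-5x/2)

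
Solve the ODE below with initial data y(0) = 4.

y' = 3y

General solution: y = Ce^(3x)
Applying IC y(0) = 4:
Particular solution: y = 4e^(3x)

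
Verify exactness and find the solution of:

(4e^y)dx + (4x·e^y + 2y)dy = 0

Verify exactness: ∂M/∂y = ∂N/∂x ✓
Find F(x,y) such that ∂F/∂x = M, ∂F/∂y = N
Solution: 4x·e^y + y² = C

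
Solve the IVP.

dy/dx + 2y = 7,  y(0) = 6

General solution: y = 7/2 + Ce^(-2x)
Applying y(0) = 6: C = 6 - 7/2 = 5/2
Particular solution: y = 7/2 + (5/2)e^(-2x)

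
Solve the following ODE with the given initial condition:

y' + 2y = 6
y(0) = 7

General solution: y = 3 + Ce^(-2x)
Applying y(0) = 7: C = 7 - 3 = 4
Particular solution: y = 3 + 4e^(-2x)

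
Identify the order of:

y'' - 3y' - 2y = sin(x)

The order is 2 (highest derivative is of order 2).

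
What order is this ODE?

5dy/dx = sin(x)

The order is 1 (highest derivative is of order 1).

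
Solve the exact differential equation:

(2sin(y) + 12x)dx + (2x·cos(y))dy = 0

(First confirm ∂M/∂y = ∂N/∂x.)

Verify exactness: ∂M/∂y = ∂N/∂x ✓
Find F(x,y) such that ∂F/∂x = M, ∂F/∂y = N
Solution: 2x·sin(y) + 6x² = C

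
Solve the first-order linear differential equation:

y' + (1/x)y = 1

Using integrating factor method:

General solution: y = (1/2)x + C/x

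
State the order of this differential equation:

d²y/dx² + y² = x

The order is 2 (highest derivative is of order 2).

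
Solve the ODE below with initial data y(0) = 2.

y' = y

General solution: y = Ce^x
Applying IC y(0) = 2:
Particular solution: y = 2e^x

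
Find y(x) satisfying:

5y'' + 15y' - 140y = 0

Characteristic equation: 5r² + 15r - 140 = 0
Divide by 5: r² + 3r - 28 = 0
Roots: r = 4, -7 (distinct real)
General solution: y = C₁e^(4x) + C₂e^(-7x)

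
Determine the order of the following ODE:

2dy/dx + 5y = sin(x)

The order is 1 (highest derivative is of order 1).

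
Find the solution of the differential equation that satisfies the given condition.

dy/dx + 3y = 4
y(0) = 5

General solution: y = 4/3 + Ce^(-3x)
Applying y(0) = 5: C = 5 - 4/3 = 11/3
Particular solution: y = 4/3 + (11/3)e^(-3x)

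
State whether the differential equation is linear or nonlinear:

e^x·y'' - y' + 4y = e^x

Linear (y and its derivatives appear to the first power only, no products of y terms)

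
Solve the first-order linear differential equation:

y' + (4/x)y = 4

Using integrating factor method:

General solution: y = (4/5)x + Cx^(-4)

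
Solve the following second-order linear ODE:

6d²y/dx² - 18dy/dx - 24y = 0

Characteristic equation: 6r² - 18r - 24 = 0
Divide by 6: r² - 3r - 4 = 0
Roots: r = 4, -1 (distinct real)
General solution: y = C₁e^(4x) + C₂e^(-x)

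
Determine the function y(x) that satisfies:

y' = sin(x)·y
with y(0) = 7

General solution: y = Ce^(-cos(x))
Applying IC y(0) = 7:
Particular solution: y = 7e^(1-cos(x))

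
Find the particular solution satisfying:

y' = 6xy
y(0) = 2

General solution: y = Ce^(3x²)
Applying IC y(0) = 2:
Particular solution: y = 2e^(3x²)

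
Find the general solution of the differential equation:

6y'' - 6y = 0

Characteristic equation: 6r² - 6 = 0
Divide by 6: r² - 1 = 0
Roots: r = 1, -1 (distinct real)
General solution: y = C₁e^x + C₂e^(-x)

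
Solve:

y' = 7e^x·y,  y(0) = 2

General solution: y = Ce^(7e^x)
Applying IC y(0) = 2:
Particular solution: y = 2e^(7(e^x - 1))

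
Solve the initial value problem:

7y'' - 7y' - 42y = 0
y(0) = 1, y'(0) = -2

General solution: y = C₁e^(3x) + C₂e^(-2x)
Applying ICs: C₁ = 0, C₂ = 1
Particular solution: y = e^(-2x)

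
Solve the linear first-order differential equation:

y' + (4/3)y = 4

Using integrating factor method:

General solution: y = 3 + Ce^(-4x/3)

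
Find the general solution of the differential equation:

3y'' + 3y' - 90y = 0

Characteristic equation: 3r² + 3r - 90 = 0
Divide by 3: r² + r - 30 = 0
Roots: r = 5, -6 (distinct real)
General solution: y = C₁e^(5x) + C₂e^(-6x)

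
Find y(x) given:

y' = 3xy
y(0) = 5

General solution: y = Ce^(3x²/2)
Applying IC y(0) = 5:
Particular solution: y = 5e^(3x²/2)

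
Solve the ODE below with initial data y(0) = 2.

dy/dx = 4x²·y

General solution: y = Ce^(4x³/3)
Applying IC y(0) = 2:
Particular solution: y = 2e^(4x³/3)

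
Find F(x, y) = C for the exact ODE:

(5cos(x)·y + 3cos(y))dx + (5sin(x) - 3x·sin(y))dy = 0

Verify exactness: ∂M/∂y = ∂N/∂x ✓
Find F(x,y) such that ∂F/∂x = M, ∂F/∂y = N
Solution: 5sin(x)·y + 3x·cos(y) = C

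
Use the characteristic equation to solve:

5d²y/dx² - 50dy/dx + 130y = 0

Characteristic equation: 5r² - 50r + 130 = 0
Divide by 5: r² - 10r + 26 = 0
Roots: r = 5 ± i (complex conjugates)
General solution: y = e^(5x)(C₁cos(x) + C₂sin(x))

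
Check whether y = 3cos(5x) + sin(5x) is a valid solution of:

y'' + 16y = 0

Verification:
y'' = -75cos(5x) - 25sin(5x)
y'' + 16y ≠ 0 (frequency mismatch: got 25 instead of 16)

No, it is not a solution.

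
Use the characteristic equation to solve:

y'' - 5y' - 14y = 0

Characteristic equation: r² - 5r - 14 = 0
Roots: r = 7, -2 (distinct real)
General solution: y = C₁e^(7x) + C₂e^(-2x)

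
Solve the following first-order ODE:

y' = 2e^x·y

Separating variables and integrating:
ln|y| = 2e^x + C

General solution: y = Ce^(2e^x)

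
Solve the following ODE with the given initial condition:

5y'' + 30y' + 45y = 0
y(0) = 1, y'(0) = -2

General solution: y = (C₁ + C₂x)e^(-3x)
Repeated root r = -3
Applying ICs: C₁ = 1, C₂ = 1
Particular solution: y = (1 + x)e^(-3x)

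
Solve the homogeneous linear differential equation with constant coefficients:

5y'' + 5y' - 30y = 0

Characteristic equation: 5r² + 5r - 30 = 0
Divide by 5: r² + r - 6 = 0
Roots: r = 2, -3 (distinct real)
General solution: y = C₁e^(2x) + C₂e^(-3x)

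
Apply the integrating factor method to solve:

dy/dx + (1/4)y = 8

Using integrating factor method:

General solution: y = 32 + Ce^(-x/4)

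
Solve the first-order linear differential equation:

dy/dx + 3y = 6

Using integrating factor method:

General solution: y = 2 + Ce^(-3x)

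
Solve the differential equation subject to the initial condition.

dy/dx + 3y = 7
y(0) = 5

General solution: y = 7/3 + Ce^(-3x)
Applying y(0) = 5: C = 5 - 7/3 = 8/3
Particular solution: y = 7/3 + (8/3)e^(-3x)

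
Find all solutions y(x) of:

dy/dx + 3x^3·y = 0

Using integrating factor method:

General solution: y = Ce^(-3x^4/4)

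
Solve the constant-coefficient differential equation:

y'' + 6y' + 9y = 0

Characteristic equation: r² + 6r + 9 = 0
Factored: (r + 3)² = 0
Repeated root: r = -3
General solution: y = (C₁ + C₂x)e^(-3x)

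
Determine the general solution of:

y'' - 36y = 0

Characteristic equation: r² - 36 = 0
Roots: r = 6, -6 (distinct real)
General solution: y = C₁e^(6x) + C₂e^(-6x)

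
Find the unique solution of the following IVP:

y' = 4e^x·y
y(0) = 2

General solution: y = Ce^(4e^x)
Applying IC y(0) = 2:
Particular solution: y = 2e^(4(e^x - 1))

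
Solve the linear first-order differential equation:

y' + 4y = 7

Using integrating factor method:

General solution: y = 7/4 + Ce^(-4x)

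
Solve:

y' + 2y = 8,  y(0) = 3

General solution: y = 4 + Ce^(-2x)
Applying y(0) = 3: C = 3 - 4 = -1
Particular solution: y = 4 - e^(-2x)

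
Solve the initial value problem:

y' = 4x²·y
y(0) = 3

General solution: y = Ce^(4x³/3)
Applying IC y(0) = 3:
Particular solution: y = 3e^(4x³/3)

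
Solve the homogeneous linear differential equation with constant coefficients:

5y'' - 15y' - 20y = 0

Characteristic equation: 5r² - 15r - 20 = 0
Divide by 5: r² - 3r - 4 = 0
Roots: r = 4, -1 (distinct real)
General solution: y = C₁e^(4x) + C₂e^(-x)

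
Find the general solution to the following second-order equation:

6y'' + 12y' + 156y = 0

Characteristic equation: 6r² + 12r + 156 = 0
Divide by 6: r² + 2r + 26 = 0
Roots: r = -1 ± 5i (complex conjugates)
General solution: y = e^(-x)(C₁cos(5x) + C₂sin(5x))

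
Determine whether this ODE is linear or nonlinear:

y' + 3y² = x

Nonlinear (y² term)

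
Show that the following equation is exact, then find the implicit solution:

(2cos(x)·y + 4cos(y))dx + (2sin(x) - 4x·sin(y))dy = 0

Verify exactness: ∂M/∂y = ∂N/∂x ✓
Find F(x,y) such that ∂F/∂x = M, ∂F/∂y = N
Solution: 2sin(x)·y + 4x·cos(y) = C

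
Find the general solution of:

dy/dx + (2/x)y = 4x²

Using integrating factor method:

General solution: y = (4/5)x^3 + Cx^(-2)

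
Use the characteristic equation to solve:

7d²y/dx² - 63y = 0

Characteristic equation: 7r² - 63 = 0
Divide by 7: r² - 9 = 0
Roots: r = 3, -3 (distinct real)
General solution: y = C₁e^(3x) + C₂e^(-3x)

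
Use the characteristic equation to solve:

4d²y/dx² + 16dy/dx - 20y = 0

Characteristic equation: 4r² + 16r - 20 = 0
Divide by 4: r² + 4r - 5 = 0
Roots: r = 1, -5 (distinct real)
General solution: y = C₁e^x + C₂e^(-5x)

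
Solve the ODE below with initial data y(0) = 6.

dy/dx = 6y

General solution: y = Ce^(6x)
Applying IC y(0) = 6:
Particular solution: y = 6e^(6x)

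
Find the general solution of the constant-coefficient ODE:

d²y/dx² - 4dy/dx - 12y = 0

Characteristic equation: r² - 4r - 12 = 0
Roots: r = 6, -2 (distinct real)
General solution: y = C₁e^(6x) + C₂e^(-2x)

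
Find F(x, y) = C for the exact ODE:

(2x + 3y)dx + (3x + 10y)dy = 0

Verify exactness: ∂M/∂y = ∂N/∂x ✓
Find F(x,y) such that ∂F/∂x = M, ∂F/∂y = N
Solution: x² + 3xy + 5y² = C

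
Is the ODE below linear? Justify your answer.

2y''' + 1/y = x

No. Nonlinear (1/y term)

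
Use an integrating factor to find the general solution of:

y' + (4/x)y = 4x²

Using integrating factor method:

General solution: y = (4/7)x^3 + Cx^(-4)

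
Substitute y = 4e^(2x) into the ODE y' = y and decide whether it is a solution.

Verification:
y = 4e^(2x)
y' = 8e^(2x)
But y = 4e^(2x)
y' ≠ y — the derivative does not match

No, it is not a solution.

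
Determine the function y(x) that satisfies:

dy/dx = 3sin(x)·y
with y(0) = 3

General solution: y = Ce^(-3cos(x))
Applying IC y(0) = 3:
Particular solution: y = 3e^(3(1-cos(x)))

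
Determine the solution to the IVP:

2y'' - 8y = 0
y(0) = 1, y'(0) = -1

General solution: y = C₁e^(2x) + C₂e^(-2x)
Applying ICs: C₁ = 1/4, C₂ = 3/4
Particular solution: y = (1/4)e^(2x) + (3/4)e^(-2x)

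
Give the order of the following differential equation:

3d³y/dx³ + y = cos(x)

The order is 3 (highest derivative is of order 3).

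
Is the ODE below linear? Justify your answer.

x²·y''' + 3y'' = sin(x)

Yes. Linear (y and its derivatives appear to the first power only, no products of y terms)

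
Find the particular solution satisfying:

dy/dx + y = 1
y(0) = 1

General solution: y = 1 + Ce^(-x)
Applying y(0) = 1: C = 1 - 1 = 0
Particular solution: y = 1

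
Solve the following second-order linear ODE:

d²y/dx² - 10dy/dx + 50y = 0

Characteristic equation: r² - 10r + 50 = 0
Roots: r = 5 ± 5i (complex conjugates)
General solution: y = e^(5x)(C₁cos(5x) + C₂sin(5x))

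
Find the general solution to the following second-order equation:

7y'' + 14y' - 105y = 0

Characteristic equation: 7r² + 14r - 105 = 0
Divide by 7: r² + 2r - 15 = 0
Roots: r = 3, -5 (distinct real)
General solution: y = C₁e^(3x) + C₂e^(-5x)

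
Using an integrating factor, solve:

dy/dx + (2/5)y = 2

Using integrating factor method:

General solution: y = 5 + Ce^(-2x/5)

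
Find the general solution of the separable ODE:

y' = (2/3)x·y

Separating variables and integrating:
ln|y| = x^2/3 + C

General solution: y = Ce^(x^2/3)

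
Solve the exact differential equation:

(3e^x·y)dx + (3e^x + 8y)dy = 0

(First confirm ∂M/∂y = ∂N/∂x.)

Verify exactness: ∂M/∂y = ∂N/∂x ✓
Find F(x,y) such that ∂F/∂x = M, ∂F/∂y = N
Solution: 3e^x·y + 4y² = C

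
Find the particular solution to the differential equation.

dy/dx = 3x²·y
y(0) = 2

General solution: y = Ce^(x³)
Applying IC y(0) = 2:
Particular solution: y = 2e^(x³)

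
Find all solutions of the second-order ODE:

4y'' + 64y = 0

Characteristic equation: 4r² + 64 = 0
Divide by 4: r² + 16 = 0
Roots: r = ±4i (complex conjugates)
General solution: y = C₁cos(4x) + C₂sin(4x)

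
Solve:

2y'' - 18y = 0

Characteristic equation: 2r² - 18 = 0
Divide by 2: r² - 9 = 0
Roots: r = 3, -3 (distinct real)
General solution: y = C₁e^(3x) + C₂e^(-3x)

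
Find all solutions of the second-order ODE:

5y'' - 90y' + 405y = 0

Characteristic equation: 5r² - 90r + 405 = 0
Divide by 5: r² - 18r + 81 = 0
Factored: (r - 9)² = 0
Repeated root: r = 9
General solution: y = (C₁ + C₂x)e^(9x)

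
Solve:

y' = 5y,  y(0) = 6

General solution: y = Ce^(5x)
Applying IC y(0) = 6:
Particular solution: y = 6e^(5x)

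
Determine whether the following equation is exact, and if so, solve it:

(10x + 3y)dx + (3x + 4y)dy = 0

Verify exactness: ∂M/∂y = ∂N/∂x ✓
Find F(x,y) such that ∂F/∂x = M, ∂F/∂y = N
Solution: 5x² + 3xy + 2y² = C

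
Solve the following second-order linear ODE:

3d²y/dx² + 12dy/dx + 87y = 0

Characteristic equation: 3r² + 12r + 87 = 0
Divide by 3: r² + 4r + 29 = 0
Roots: r = -2 ± 5i (complex conjugates)
General solution: y = e^(-2x)(C₁cos(5x) + C₂sin(5x))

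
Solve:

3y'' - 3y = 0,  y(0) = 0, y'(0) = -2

General solution: y = C₁e^x + C₂e^(-x)
Applying ICs: C₁ = -1, C₂ = 1
Particular solution: y = -e^x + e^(-x)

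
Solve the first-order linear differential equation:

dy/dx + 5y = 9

Using integrating factor method:

General solution: y = 9/5 + Ce^(-5x)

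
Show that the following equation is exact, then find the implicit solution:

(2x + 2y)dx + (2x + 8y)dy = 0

Verify exactness: ∂M/∂y = ∂N/∂x ✓
Find F(x,y) such that ∂F/∂x = M, ∂F/∂y = N
Solution: x² + 2xy + 4y² = C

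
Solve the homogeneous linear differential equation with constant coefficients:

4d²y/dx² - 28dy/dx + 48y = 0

Characteristic equation: 4r² - 28r + 48 = 0
Divide by 4: r² - 7r + 12 = 0
Roots: r = 3, 4 (distinct real)
General solution: y = C₁e^(3x) + C₂e^(4x)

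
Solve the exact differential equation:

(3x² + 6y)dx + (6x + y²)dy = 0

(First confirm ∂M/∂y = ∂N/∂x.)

Verify exactness: ∂M/∂y = ∂N/∂x ✓
Find F(x,y) such that ∂F/∂x = M, ∂F/∂y = N
Solution: x³ + 6xy + y³/3 = C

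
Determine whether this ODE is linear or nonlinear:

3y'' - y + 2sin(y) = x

Nonlinear (sin(y) is nonlinear in y)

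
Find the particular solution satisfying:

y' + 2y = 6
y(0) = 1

General solution: y = 3 + Ce^(-2x)
Applying y(0) = 1: C = 1 - 3 = -2
Particular solution: y = 3 - 2e^(-2x)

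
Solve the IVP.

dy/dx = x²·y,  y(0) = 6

General solution: y = Ce^(x³/3)
Applying IC y(0) = 6:
Particular solution: y = 6e^(x³/3)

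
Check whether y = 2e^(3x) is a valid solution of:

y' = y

Verification:
y = 2e^(3x)
y' = 6e^(3x)
But y = 2e^(3x)
y' ≠ y — the derivative does not match

No, it is not a solution.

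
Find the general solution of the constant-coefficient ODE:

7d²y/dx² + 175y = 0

Characteristic equation: 7r² + 175 = 0
Divide by 7: r² + 25 = 0
Roots: r = ±5i (complex conjugates)
General solution: y = C₁cos(5x) + C₂sin(5x)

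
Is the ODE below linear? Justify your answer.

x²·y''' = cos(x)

Yes. Linear (y and its derivatives appear to the first power only, no products of y terms)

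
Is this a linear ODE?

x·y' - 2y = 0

Yes. Linear (y and its derivatives appear to the first power only, no products of y terms)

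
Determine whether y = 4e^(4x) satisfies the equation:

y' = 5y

Verification:
y = 4e^(4x)
y' = 16e^(4x)
But 5y = 20e^(4x)
y' ≠ 5y — the derivative does not match

No, it is not a solution.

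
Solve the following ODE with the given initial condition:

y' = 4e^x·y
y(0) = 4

General solution: y = Ce^(4e^x)
Applying IC y(0) = 4:
Particular solution: y = 4e^(4(e^x - 1))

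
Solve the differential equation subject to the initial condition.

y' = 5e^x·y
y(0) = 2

General solution: y = Ce^(5e^x)
Applying IC y(0) = 2:
Particular solution: y = 2e^(5(e^x - 1))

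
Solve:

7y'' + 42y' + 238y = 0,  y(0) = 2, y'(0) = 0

General solution: y = e^(-3x)(C₁cos(5x) + C₂sin(5x))
Complex roots r = -3 ± 5i
Applying ICs: C₁ = 2, C₂ = 6/5
Particular solution: y = e^(-3x)(2cos(5x) + (6/5)sin(5x))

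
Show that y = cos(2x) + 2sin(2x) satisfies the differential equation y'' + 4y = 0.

Verification:
y'' = -4cos(2x) - 8sin(2x)
y'' + 4y = 0 ✓

Yes, it is a solution.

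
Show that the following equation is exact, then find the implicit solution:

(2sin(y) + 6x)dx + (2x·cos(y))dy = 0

Verify exactness: ∂M/∂y = ∂N/∂x ✓
Find F(x,y) such that ∂F/∂x = M, ∂F/∂y = N
Solution: 2x·sin(y) + 3x² = C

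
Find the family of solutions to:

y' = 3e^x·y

Separating variables and integrating:
ln|y| = 3e^x + C

General solution: y = Ce^(3e^x)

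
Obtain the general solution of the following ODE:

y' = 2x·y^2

Separating variables and integrating:
-1/y = x^2 + C

General solution: y^-1 = -x^2 + C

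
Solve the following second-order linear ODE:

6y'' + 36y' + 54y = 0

Characteristic equation: 6r² + 36r + 54 = 0
Divide by 6: r² + 6r + 9 = 0
Factored: (r + 3)² = 0
Repeated root: r = -3
General solution: y = (C₁ + C₂x)e^(-3x)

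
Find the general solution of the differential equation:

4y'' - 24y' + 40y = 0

Characteristic equation: 4r² - 24r + 40 = 0
Divide by 4: r² - 6r + 10 = 0
Roots: r = 3 ± i (complex conjugates)
General solution: y = e^(3x)(C₁cos(x) + C₂sin(x))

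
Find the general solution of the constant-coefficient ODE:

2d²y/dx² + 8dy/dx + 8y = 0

Characteristic equation: 2r² + 8r + 8 = 0
Divide by 2: r² + 4r + 4 = 0
Factored: (r + 2)² = 0
Repeated root: r = -2
General solution: y = (C₁ + C₂x)e^(-2x)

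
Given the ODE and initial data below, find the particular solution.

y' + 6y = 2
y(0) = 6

General solution: y = 1/3 + Ce^(-6x)
Applying y(0) = 6: C = 6 - 1/3 = 17/3
Particular solution: y = 1/3 + (17/3)e^(-6x)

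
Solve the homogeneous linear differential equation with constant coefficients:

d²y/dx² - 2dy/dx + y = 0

Characteristic equation: r² - 2r + 1 = 0
Factored: (r - 1)² = 0
Repeated root: r = 1
General solution: y = (C₁ + C₂x)e^x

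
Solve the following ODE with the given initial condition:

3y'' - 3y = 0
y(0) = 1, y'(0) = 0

General solution: y = C₁e^x + C₂e^(-x)
Applying ICs: C₁ = 1/2, C₂ = 1/2
Particular solution: y = (1/2)e^x + (1/2)e^(-x)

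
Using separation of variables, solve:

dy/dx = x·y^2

Separating variables and integrating:
-1/y = x^2/2 + C

General solution: y^-1 = (-1/2)x^2 + C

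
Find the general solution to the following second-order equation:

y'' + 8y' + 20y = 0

Characteristic equation: r² + 8r + 20 = 0
Roots: r = -4 ± 2i (complex conjugates)
General solution: y = e^(-4x)(C₁cos(2x) + C₂sin(2x))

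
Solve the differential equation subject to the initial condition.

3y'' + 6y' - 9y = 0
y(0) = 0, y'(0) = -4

General solution: y = C₁e^x + C₂e^(-3x)
Applying ICs: C₁ = -1, C₂ = 1
Particular solution: y = -e^x + e^(-3x)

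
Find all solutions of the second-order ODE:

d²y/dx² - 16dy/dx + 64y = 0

Characteristic equation: r² - 16r + 64 = 0
Factored: (r - 8)² = 0
Repeated root: r = 8
General solution: y = (C₁ + C₂x)e^(8x)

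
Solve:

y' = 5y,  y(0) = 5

General solution: y = Ce^(5x)
Applying IC y(0) = 5:
Particular solution: y = 5e^(5x)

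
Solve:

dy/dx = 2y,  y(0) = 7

General solution: y = Ce^(2x)
Applying IC y(0) = 7:
Particular solution: y = 7e^(2x)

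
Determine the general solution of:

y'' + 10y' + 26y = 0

Characteristic equation: r² + 10r + 26 = 0
Roots: r = -5 ± i (complex conjugates)
General solution: y = e^(-5x)(C₁cos(x) + C₂sin(x))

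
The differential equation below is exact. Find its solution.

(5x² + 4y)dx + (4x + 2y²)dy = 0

Verify exactness: ∂M/∂y = ∂N/∂x ✓
Find F(x,y) such that ∂F/∂x = M, ∂F/∂y = N
Solution: 5x³/3 + 4xy + 2y³/3 = C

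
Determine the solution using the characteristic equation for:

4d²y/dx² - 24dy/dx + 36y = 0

Characteristic equation: 4r² - 24r + 36 = 0
Divide by 4: r² - 6r + 9 = 0
Factored: (r - 3)² = 0
Repeated root: r = 3
General solution: y = (C₁ + C₂x)e^(3x)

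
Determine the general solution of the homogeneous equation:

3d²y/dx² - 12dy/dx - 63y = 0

Characteristic equation: 3r² - 12r - 63 = 0
Divide by 3: r² - 4r - 21 = 0
Roots: r = 7, -3 (distinct real)
General solution: y = C₁e^(7x) + C₂e^(-3x)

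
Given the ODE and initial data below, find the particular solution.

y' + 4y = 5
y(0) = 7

General solution: y = 5/4 + Ce^(-4x)
Applying y(0) = 7: C = 7 - 5/4 = 23/4
Particular solution: y = 5/4 + (23/4)e^(-4x)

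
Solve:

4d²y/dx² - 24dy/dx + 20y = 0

Characteristic equation: 4r² - 24r + 20 = 0
Divide by 4: r² - 6r + 5 = 0
Roots: r = 5, 1 (distinct real)
General solution: y = C₁e^(5x) + C₂e^x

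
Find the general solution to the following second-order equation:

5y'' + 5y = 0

Characteristic equation: 5r² + 5 = 0
Divide by 5: r² + 1 = 0
Roots: r = ±i (complex conjugates)
General solution: y = C₁cos(x) + C₂sin(x)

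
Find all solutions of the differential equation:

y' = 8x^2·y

Separating variables and integrating:
ln|y| = 8x^3/3 + C

General solution: y = Ce^(8x^3/3)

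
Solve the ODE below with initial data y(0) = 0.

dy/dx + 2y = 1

General solution: y = 1/2 + Ce^(-2x)
Applying y(0) = 0: C = 0 - 1/2 = -1/2
Particular solution: y = 1/2 - (1/2)e^(-2x)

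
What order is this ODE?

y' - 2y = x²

The order is 1 (highest derivative is of order 1).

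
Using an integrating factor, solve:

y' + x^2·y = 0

Using integrating factor method:

General solution: y = Ce^(-x^3/3)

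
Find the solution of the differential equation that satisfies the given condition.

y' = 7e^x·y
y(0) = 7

General solution: y = Ce^(7e^x)
Applying IC y(0) = 7:
Particular solution: y = 7e^(7(e^x - 1))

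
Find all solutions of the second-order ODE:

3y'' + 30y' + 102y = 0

Characteristic equation: 3r² + 30r + 102 = 0
Divide by 3: r² + 10r + 34 = 0
Roots: r = -5 ± 3i (complex conjugates)
General solution: y = e^(-5x)(C₁cos(3x) + C₂sin(3x))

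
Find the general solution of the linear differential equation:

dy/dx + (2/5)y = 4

Using integrating factor method:

General solution: y = 10 + Ce^(-2x/5)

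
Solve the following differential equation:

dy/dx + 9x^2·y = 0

Using integrating factor method:

General solution: y = Ce^(-3x^3)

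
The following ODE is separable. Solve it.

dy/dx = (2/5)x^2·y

Separating variables and integrating:
ln|y| = 2x^3/15 + C

General solution: y = Ce^(2x^3/15)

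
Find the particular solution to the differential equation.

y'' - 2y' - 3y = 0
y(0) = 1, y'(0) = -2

General solution: y = C₁e^(3x) + C₂e^(-x)
Applying ICs: C₁ = -1/4, C₂ = 5/4
Particular solution: y = -(1/4)e^(3x) + (5/4)e^(-x)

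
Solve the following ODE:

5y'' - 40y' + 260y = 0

Characteristic equation: 5r² - 40r + 260 = 0
Divide by 5: r² - 8r + 52 = 0
Roots: r = 4 ± 6i (complex conjugates)
General solution: y = e^(4x)(C₁cos(6x) + C₂sin(6x))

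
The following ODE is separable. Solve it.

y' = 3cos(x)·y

Separating variables and integrating:
ln|y| = 3sin(x) + C

General solution: y = Ce^(3sin(x))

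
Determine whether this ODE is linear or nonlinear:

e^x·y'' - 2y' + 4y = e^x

Linear (y and its derivatives appear to the first power only, no products of y terms)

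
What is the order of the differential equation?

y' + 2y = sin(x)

The order is 1 (highest derivative is of order 1).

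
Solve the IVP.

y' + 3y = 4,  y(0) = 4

General solution: y = 4/3 + Ce^(-3x)
Applying y(0) = 4: C = 4 - 4/3 = 8/3
Particular solution: y = 4/3 + (8/3)e^(-3x)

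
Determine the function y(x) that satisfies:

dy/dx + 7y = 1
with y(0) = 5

General solution: y = 1/7 + Ce^(-7x)
Applying y(0) = 5: C = 5 - 1/7 = 34/7
Particular solution: y = 1/7 + (34/7)e^(-7x)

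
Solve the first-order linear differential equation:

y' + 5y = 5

Using integrating factor method:

General solution: y = 1 + Ce^(-5x)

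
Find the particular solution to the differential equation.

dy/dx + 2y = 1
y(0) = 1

General solution: y = 1/2 + Ce^(-2x)
Applying y(0) = 1: C = 1 - 1/2 = 1/2
Particular solution: y = 1/2 + (1/2)e^(-2x)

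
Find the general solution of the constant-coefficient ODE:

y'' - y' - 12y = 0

Characteristic equation: r² - r - 12 = 0
Roots: r = 4, -3 (distinct real)
General solution: y = C₁e^(4x) + C₂e^(-3x)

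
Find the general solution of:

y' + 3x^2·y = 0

Using integrating factor method:

General solution: y = Ce^(-x^3)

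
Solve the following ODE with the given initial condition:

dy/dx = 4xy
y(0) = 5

General solution: y = Ce^(2x²)
Applying IC y(0) = 5:
Particular solution: y = 5e^(2x²)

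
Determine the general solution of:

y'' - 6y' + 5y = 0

Characteristic equation: r² - 6r + 5 = 0
Roots: r = 5, 1 (distinct real)
General solution: y = C₁e^(5x) + C₂e^x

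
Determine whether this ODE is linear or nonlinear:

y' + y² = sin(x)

Nonlinear (y² term)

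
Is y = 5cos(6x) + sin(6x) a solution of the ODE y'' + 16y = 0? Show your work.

Verification:
y'' = -180cos(6x) - 36sin(6x)
y'' + 16y ≠ 0 (frequency mismatch: got 36 instead of 16)

No, it is not a solution.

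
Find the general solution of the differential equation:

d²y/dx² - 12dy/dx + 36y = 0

Characteristic equation: r² - 12r + 36 = 0
Factored: (r - 6)² = 0
Repeated root: r = 6
General solution: y = (C₁ + C₂x)e^(6x)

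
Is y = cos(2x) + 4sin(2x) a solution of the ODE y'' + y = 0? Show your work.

Verification:
y'' = -4cos(2x) - 16sin(2x)
y'' + y ≠ 0 (frequency mismatch: got 4 instead of 1)

No, it is not a solution.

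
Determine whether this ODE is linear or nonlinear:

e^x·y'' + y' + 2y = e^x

Linear (y and its derivatives appear to the first power only, no products of y terms)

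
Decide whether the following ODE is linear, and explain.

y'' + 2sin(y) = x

Nonlinear (sin(y) is nonlinear in y)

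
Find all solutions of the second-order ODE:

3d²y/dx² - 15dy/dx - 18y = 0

Characteristic equation: 3r² - 15r - 18 = 0
Divide by 3: r² - 5r - 6 = 0
Roots: r = 6, -1 (distinct real)
General solution: y = C₁e^(6x) + C₂e^(-x)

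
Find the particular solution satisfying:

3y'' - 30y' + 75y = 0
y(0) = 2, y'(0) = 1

General solution: y = (C₁ + C₂x)e^(5x)
Repeated root r = 5
Applying ICs: C₁ = 2, C₂ = -9
Particular solution: y = (2 - 9x)e^(5x)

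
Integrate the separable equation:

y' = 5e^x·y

Separating variables and integrating:
ln|y| = 5e^x + C

General solution: y = Ce^(5e^x)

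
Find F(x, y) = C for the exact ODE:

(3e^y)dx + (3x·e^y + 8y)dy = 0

Verify exactness: ∂M/∂y = ∂N/∂x ✓
Find F(x,y) such that ∂F/∂x = M, ∂F/∂y = N
Solution: 3x·e^y + 4y² = C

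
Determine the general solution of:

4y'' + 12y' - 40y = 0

Characteristic equation: 4r² + 12r - 40 = 0
Divide by 4: r² + 3r - 10 = 0
Roots: r = 2, -5 (distinct real)
General solution: y = C₁e^(2x) + C₂e^(-5x)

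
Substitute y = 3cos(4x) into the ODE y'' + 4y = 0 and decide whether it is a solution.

Verification:
y'' = -48cos(4x)
y'' + 4y ≠ 0 (frequency mismatch: got 16 instead of 4)

No, it is not a solution.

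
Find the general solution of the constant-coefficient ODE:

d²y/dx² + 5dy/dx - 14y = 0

Characteristic equation: r² + 5r - 14 = 0
Roots: r = 2, -7 (distinct real)
General solution: y = C₁e^(2x) + C₂e^(-7x)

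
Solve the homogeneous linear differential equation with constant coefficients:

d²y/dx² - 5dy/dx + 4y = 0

Characteristic equation: r² - 5r + 4 = 0
Roots: r = 4, 1 (distinct real)
General solution: y = C₁e^(4x) + C₂e^x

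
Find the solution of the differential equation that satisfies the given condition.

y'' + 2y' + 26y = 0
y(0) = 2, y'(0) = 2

General solution: y = e^(-x)(C₁cos(5x) + C₂sin(5x))
Complex roots r = -1 ± 5i
Applying ICs: C₁ = 2, C₂ = 4/5
Particular solution: y = e^(-x)(2cos(5x) + (4/5)sin(5x))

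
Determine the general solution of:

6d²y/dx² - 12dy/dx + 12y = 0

Characteristic equation: 6r² - 12r + 12 = 0
Divide by 6: r² - 2r + 2 = 0
Roots: r = 1 ± i (complex conjugates)
General solution: y = e^x(C₁cos(x) + C₂sin(x))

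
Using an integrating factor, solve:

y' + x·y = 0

Using integrating factor method:

General solution: y = Ce^(-x^2/2)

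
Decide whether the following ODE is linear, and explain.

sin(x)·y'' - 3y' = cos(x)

Linear (y and its derivatives appear to the first power only, no products of y terms)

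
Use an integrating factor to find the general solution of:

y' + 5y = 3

Using integrating factor method:

General solution: y = 3/5 + Ce^(-5x)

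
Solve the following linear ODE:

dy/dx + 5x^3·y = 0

Using integrating factor method:

General solution: y = Ce^(-5x^4/4)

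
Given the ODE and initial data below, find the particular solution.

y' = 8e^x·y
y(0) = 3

General solution: y = Ce^(8e^x)
Applying IC y(0) = 3:
Particular solution: y = 3e^(8(e^x - 1))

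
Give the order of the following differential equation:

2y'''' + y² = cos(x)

The order is 4 (highest derivative is of order 4).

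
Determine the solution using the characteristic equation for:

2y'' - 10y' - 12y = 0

Characteristic equation: 2r² - 10r - 12 = 0
Divide by 2: r² - 5r - 6 = 0
Roots: r = 6, -1 (distinct real)
General solution: y = C₁e^(6x) + C₂e^(-x)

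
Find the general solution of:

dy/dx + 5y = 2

Using integrating factor method:

General solution: y = 2/5 + Ce^(-5x)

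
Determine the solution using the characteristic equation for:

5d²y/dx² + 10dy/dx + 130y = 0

Characteristic equation: 5r² + 10r + 130 = 0
Divide by 5: r² + 2r + 26 = 0
Roots: r = -1 ± 5i (complex conjugates)
General solution: y = e^(-x)(C₁cos(5x) + C₂sin(5x))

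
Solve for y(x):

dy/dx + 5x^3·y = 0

Using integrating factor method:

General solution: y = Ce^(-5x^4/4)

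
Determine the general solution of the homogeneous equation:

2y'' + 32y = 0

Characteristic equation: 2r² + 32 = 0
Divide by 2: r² + 16 = 0
Roots: r = ±4i (complex conjugates)
General solution: y = C₁cos(4x) + C₂sin(4x)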